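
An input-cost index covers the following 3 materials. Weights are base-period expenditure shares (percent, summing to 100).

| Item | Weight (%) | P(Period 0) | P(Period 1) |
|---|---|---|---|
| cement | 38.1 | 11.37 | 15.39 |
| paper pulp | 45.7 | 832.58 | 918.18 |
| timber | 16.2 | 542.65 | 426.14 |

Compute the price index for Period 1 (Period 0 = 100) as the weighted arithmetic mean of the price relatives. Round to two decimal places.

cement: 38.1 × (15.39/11.37) = 38.1 × 1.353562 = 51.5707
paper pulp: 45.7 × (918.18/832.58) = 45.7 × 1.102813 = 50.3986
timber: 16.2 × (426.14/542.65) = 16.2 × 0.785294 = 12.7218
Index = Σ wᵢ·(p₁ᵢ/p₀ᵢ) = 51.5707 + 50.3986 + 12.7218 = 114.6910

114.69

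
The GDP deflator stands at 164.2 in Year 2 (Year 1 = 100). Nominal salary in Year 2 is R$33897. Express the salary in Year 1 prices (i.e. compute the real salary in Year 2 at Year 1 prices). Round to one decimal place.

20643.7

Real = Nominal ÷ (Index/100) = 33897 ÷ (164.2/100)
     = 33897 ÷ 1.642 = 20643.7272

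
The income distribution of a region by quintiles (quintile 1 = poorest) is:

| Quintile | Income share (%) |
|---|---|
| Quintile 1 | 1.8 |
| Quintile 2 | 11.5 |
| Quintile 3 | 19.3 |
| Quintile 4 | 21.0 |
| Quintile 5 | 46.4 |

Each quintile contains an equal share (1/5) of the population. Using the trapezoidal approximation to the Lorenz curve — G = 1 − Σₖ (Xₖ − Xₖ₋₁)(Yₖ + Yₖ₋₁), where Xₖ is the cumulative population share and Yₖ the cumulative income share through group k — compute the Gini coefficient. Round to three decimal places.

0.395

Cumulative income shares Yₖ: 0.0180, 0.1330, 0.3260, 0.5360, 1.0000
Σ (Xₖ−Xₖ₋₁)(Yₖ+Yₖ₋₁) = (1/5)(0.0180+0.0000) + (1/5)(0.1330+0.0180) + (1/5)(0.3260+0.1330) + (1/5)(0.5360+0.3260) + (1/5)(1.0000+0.5360)
  = 0.0036 + 0.0302 + 0.0918 + 0.1724 + 0.3072 = 0.6052
G = 1 − 0.6052 = 0.3948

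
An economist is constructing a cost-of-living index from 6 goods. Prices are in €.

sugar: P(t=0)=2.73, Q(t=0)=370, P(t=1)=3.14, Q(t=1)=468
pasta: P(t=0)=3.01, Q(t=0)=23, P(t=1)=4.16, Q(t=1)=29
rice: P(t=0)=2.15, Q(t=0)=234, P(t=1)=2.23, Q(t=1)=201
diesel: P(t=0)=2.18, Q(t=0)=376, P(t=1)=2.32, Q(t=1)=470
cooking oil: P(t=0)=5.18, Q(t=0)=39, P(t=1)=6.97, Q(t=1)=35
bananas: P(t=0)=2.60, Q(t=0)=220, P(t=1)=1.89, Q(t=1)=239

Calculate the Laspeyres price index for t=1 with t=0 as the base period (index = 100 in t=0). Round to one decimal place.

105.1

Laspeyres price index uses base-period quantities as weights.
ΣP(t=1)·Q(t=0) = 3.14×370 + 4.16×23 + 2.23×234 + 2.32×376 + 6.97×39 + 1.89×220 = 1161.8 + 95.68 + 521.82 + 872.32 + 271.83 + 415.8 = 3339.25
ΣP(t=0)·Q(t=0) = 2.73×370 + 3.01×23 + 2.15×234 + 2.18×376 + 5.18×39 + 2.60×220 = 1010.1 + 69.23 + 503.1 + 819.68 + 202.02 + 572 = 3176.13
Index = 3339.25 / 3176.13 × 100 = 105.1358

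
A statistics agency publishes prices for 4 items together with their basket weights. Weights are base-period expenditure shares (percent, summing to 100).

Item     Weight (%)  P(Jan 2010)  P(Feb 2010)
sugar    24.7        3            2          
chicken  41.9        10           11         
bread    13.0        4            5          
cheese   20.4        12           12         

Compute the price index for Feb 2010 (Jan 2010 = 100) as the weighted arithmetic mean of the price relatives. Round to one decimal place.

99.2

sugar: 24.7 × (2/3) = 24.7 × 0.666667 = 16.4667
chicken: 41.9 × (11/10) = 41.9 × 1.100000 = 46.0900
bread: 13.0 × (5/4) = 13.0 × 1.250000 = 16.2500
cheese: 20.4 × (12/12) = 20.4 × 1.000000 = 20.4000
Index = Σ wᵢ·(p₁ᵢ/p₀ᵢ) = 16.4667 + 46.0900 + 16.2500 + 20.4000 = 99.2067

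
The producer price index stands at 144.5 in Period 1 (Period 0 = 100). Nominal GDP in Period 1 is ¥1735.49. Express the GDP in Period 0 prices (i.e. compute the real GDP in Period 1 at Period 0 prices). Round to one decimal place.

Real = Nominal ÷ (Index/100) = 1735.49 ÷ (144.5/100)
     = 1735.49 ÷ 1.445 = 1201.0311

1201.0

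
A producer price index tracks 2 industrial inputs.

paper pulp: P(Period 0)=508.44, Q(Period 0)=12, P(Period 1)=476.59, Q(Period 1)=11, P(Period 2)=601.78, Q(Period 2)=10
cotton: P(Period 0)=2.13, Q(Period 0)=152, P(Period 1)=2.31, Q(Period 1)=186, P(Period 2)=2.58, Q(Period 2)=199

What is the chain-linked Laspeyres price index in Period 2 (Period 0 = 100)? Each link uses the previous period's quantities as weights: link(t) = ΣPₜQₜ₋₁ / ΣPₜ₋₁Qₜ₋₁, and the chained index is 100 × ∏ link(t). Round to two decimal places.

Link Period 0→Period 1:
ΣP(Period 1)Q(Period 0) = 476.59×12 + 2.31×152 = 5719.08 + 351.12 = 6070.2
ΣP(Period 0)Q(Period 0) = 508.44×12 + 2.13×152 = 6101.28 + 323.76 = 6425.04
link = 6070.2/6425.04 = 0.944772
Link Period 1→Period 2:
ΣP(Period 2)Q(Period 1) = 601.78×11 + 2.58×186 = 6619.58 + 479.88 = 7099.46
ΣP(Period 1)Q(Period 1) = 476.59×11 + 2.31×186 = 5242.49 + 429.66 = 5672.15
link = 7099.46/5672.15 = 1.251635
Chained index = 100 × 0.944772 × 1.251635 = 118.2510

118.25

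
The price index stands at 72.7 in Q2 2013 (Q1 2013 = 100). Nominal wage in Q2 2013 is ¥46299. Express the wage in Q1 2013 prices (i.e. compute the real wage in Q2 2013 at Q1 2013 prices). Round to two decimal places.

63685.01

Real = Nominal ÷ (Index/100) = 46299 ÷ (72.7/100)
     = 46299 ÷ 0.727 = 63685.0069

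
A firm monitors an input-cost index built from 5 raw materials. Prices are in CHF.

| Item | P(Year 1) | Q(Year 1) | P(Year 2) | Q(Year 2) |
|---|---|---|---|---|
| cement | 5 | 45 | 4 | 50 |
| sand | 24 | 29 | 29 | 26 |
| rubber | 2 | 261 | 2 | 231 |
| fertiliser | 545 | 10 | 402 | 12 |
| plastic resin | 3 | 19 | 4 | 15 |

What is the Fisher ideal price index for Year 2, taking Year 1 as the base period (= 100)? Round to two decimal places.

80.33

Laspeyres component (base-period weights):
ΣP(Year 2)Q(Year 1) = 4×45 + 29×29 + 2×261 + 402×10 + 4×19 = 180 + 841 + 522 + 4020 + 76 = 5639
ΣP(Year 1)Q(Year 1) = 5×45 + 24×29 + 2×261 + 545×10 + 3×19 = 225 + 696 + 522 + 5450 + 57 = 6950
L = 5639 / 6950 × 100 = 81.1367
Paasche component (current-period weights):
ΣP(Year 2)Q(Year 2) = 4×50 + 29×26 + 2×231 + 402×12 + 4×15 = 200 + 754 + 462 + 4824 + 60 = 6300
ΣP(Year 1)Q(Year 2) = 5×50 + 24×26 + 2×231 + 545×12 + 3×15 = 250 + 624 + 462 + 6540 + 45 = 7921
P = 6300 / 7921 × 100 = 79.5354
Fisher = √(L × P) = √(81.1367 × 79.5354) = 80.3321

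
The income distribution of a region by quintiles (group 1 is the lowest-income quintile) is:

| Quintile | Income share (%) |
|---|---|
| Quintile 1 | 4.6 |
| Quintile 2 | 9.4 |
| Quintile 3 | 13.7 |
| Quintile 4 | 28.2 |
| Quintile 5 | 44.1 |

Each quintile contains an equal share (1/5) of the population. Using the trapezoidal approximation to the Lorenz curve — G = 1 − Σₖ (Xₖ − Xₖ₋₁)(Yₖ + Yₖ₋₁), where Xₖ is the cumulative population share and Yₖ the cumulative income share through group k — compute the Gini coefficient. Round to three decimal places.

0.391

Cumulative income shares Yₖ: 0.0460, 0.1400, 0.2770, 0.5590, 1.0000
Σ (Xₖ−Xₖ₋₁)(Yₖ+Yₖ₋₁) = (1/5)(0.0460+0.0000) + (1/5)(0.1400+0.0460) + (1/5)(0.2770+0.1400) + (1/5)(0.5590+0.2770) + (1/5)(1.0000+0.5590)
  = 0.0092 + 0.0372 + 0.0834 + 0.1672 + 0.3118 = 0.6088
G = 1 − 0.6088 = 0.3912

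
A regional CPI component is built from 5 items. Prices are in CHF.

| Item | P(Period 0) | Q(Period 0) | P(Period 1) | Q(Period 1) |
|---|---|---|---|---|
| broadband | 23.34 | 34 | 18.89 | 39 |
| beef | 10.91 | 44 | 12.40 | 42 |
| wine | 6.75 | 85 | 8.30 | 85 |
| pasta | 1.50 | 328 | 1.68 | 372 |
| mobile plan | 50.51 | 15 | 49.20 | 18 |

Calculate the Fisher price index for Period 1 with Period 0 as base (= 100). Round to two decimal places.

Laspeyres component (base-period weights):
ΣP(Period 1)Q(Period 0) = 18.89×34 + 12.40×44 + 8.30×85 + 1.68×328 + 49.20×15 = 642.26 + 545.6 + 705.5 + 551.04 + 738 = 3182.4
ΣP(Period 0)Q(Period 0) = 23.34×34 + 10.91×44 + 6.75×85 + 1.50×328 + 50.51×15 = 793.56 + 480.04 + 573.75 + 492 + 757.65 = 3097
L = 3182.4 / 3097 × 100 = 102.7575
Paasche component (current-period weights):
ΣP(Period 1)Q(Period 1) = 18.89×39 + 12.40×42 + 8.30×85 + 1.68×372 + 49.20×18 = 736.71 + 520.8 + 705.5 + 624.96 + 885.6 = 3473.57
ΣP(Period 0)Q(Period 1) = 23.34×39 + 10.91×42 + 6.75×85 + 1.50×372 + 50.51×18 = 910.26 + 458.22 + 573.75 + 558 + 909.18 = 3409.41
P = 3473.57 / 3409.41 × 100 = 101.8819
Fisher = √(L × P) = √(102.7575 × 101.8819) = 102.3187

102.32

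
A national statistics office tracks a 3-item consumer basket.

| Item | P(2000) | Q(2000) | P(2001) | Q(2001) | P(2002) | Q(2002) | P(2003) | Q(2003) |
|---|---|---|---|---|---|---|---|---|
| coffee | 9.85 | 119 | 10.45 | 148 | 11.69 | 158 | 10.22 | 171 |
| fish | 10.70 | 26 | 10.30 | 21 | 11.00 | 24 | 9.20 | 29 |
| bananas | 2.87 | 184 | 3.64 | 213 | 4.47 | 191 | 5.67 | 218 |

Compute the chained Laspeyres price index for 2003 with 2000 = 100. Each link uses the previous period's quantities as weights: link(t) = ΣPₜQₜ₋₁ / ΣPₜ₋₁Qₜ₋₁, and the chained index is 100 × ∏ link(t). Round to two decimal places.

124.56

Link 2000→2001:
ΣP(2001)Q(2000) = 10.45×119 + 10.30×26 + 3.64×184 = 1243.55 + 267.8 + 669.76 = 2181.11
ΣP(2000)Q(2000) = 9.85×119 + 10.70×26 + 2.87×184 = 1172.15 + 278.2 + 528.08 = 1978.43
link = 2181.11/1978.43 = 1.102445
Link 2001→2002:
ΣP(2002)Q(2001) = 11.69×148 + 11.00×21 + 4.47×213 = 1730.12 + 231 + 952.11 = 2913.23
ΣP(2001)Q(2001) = 10.45×148 + 10.30×21 + 3.64×213 = 1546.6 + 216.3 + 775.32 = 2538.22
link = 2913.23/2538.22 = 1.147745
Link 2002→2003:
ΣP(2003)Q(2002) = 10.22×158 + 9.20×24 + 5.67×191 = 1614.76 + 220.8 + 1082.97 = 2918.53
ΣP(2002)Q(2002) = 11.69×158 + 11.00×24 + 4.47×191 = 1847.02 + 264 + 853.77 = 2964.79
link = 2918.53/2964.79 = 0.984397
Chained index = 100 × 1.102445 × 1.147745 × 0.984397 = 124.5583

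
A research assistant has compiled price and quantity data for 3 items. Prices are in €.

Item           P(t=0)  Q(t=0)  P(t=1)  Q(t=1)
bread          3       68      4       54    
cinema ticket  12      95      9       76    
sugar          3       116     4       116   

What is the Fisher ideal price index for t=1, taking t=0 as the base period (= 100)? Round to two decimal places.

94.97

Laspeyres component (base-period weights):
ΣP(t=1)Q(t=0) = 4×68 + 9×95 + 4×116 = 272 + 855 + 464 = 1591
ΣP(t=0)Q(t=0) = 3×68 + 12×95 + 3×116 = 204 + 1140 + 348 = 1692
L = 1591 / 1692 × 100 = 94.0307
Paasche component (current-period weights):
ΣP(t=1)Q(t=1) = 4×54 + 9×76 + 4×116 = 216 + 684 + 464 = 1364
ΣP(t=0)Q(t=1) = 3×54 + 12×76 + 3×116 = 162 + 912 + 348 = 1422
P = 1364 / 1422 × 100 = 95.9212
Fisher = √(L × P) = √(94.0307 × 95.9212) = 94.9713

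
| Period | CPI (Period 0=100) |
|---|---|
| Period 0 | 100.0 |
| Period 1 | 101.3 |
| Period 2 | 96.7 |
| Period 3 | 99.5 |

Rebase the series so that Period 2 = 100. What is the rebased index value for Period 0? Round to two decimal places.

103.41

Rebased(Period 0) = 100.0 / 96.7 × 100 = 103.4126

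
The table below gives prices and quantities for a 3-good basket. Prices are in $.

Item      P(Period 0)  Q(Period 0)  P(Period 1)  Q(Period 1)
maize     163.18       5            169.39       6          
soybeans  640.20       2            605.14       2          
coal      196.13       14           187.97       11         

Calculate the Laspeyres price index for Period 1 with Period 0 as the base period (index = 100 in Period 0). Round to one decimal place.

Laspeyres price index uses base-period quantities as weights.
ΣP(Period 1)·Q(Period 0) = 169.39×5 + 605.14×2 + 187.97×14 = 846.95 + 1210.28 + 2631.58 = 4688.81
ΣP(Period 0)·Q(Period 0) = 163.18×5 + 640.20×2 + 196.13×14 = 815.9 + 1280.4 + 2745.82 = 4842.12
Index = 4688.81 / 4842.12 × 100 = 96.8338

96.8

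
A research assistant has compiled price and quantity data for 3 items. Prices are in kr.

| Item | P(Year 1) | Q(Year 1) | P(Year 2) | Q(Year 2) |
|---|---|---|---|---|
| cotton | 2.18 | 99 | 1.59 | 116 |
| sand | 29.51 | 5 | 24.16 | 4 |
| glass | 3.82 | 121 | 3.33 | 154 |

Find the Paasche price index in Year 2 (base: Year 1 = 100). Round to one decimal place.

82.8

Paasche price index uses current-period quantities as weights.
ΣP(Year 2)·Q(Year 2) = 1.59×116 + 24.16×4 + 3.33×154 = 184.44 + 96.64 + 512.82 = 793.9
ΣP(Year 1)·Q(Year 2) = 2.18×116 + 29.51×4 + 3.82×154 = 252.88 + 118.04 + 588.28 = 959.2
Index = 793.9 / 959.2 × 100 = 82.7669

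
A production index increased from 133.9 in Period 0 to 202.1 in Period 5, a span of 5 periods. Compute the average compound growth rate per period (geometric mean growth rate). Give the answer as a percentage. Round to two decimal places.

8.58%

Growth factor = (202.1/133.9)^(1/5) = (1.509335)^(1/5) = 1.085818
Growth rate = 1.085818 − 1 = 0.085818 = 8.5818%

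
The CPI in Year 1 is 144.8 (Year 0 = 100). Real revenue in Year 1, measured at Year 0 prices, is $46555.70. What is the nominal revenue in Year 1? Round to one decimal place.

67412.7

Nominal = Real × (Index/100) = 46555.70 × (144.8/100)
        = 46555.70 × 1.448 = 67412.6536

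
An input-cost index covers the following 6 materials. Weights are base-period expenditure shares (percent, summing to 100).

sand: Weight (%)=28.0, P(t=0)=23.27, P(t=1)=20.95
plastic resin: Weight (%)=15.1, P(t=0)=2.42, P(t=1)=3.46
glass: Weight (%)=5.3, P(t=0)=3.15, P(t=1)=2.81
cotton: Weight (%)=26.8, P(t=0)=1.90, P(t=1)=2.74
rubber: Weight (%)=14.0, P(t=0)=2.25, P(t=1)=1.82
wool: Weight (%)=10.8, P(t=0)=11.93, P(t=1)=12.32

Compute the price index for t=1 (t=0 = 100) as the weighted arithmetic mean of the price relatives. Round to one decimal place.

sand: 28.0 × (20.95/23.27) = 28.0 × 0.900301 = 25.2084
plastic resin: 15.1 × (3.46/2.42) = 15.1 × 1.429752 = 21.5893
glass: 5.3 × (2.81/3.15) = 5.3 × 0.892063 = 4.7279
cotton: 26.8 × (2.74/1.90) = 26.8 × 1.442105 = 38.6484
rubber: 14.0 × (1.82/2.25) = 14.0 × 0.808889 = 11.3244
wool: 10.8 × (12.32/11.93) = 10.8 × 1.032691 = 11.1531
Index = Σ wᵢ·(p₁ᵢ/p₀ᵢ) = 25.2084 + 21.5893 + 4.7279 + 38.6484 + 11.3244 + 11.1531 = 112.6515

112.7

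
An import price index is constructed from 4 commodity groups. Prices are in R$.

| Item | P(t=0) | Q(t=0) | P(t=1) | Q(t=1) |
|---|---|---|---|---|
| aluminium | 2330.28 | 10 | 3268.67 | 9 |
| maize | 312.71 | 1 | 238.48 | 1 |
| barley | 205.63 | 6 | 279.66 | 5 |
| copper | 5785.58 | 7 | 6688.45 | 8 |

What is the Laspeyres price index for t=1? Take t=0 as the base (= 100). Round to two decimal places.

Laspeyres price index uses base-period quantities as weights.
ΣP(t=1)·Q(t=0) = 3268.67×10 + 238.48×1 + 279.66×6 + 6688.45×7 = 32686.7 + 238.48 + 1677.96 + 46819.15 = 81422.29
ΣP(t=0)·Q(t=0) = 2330.28×10 + 312.71×1 + 205.63×6 + 5785.58×7 = 23302.8 + 312.71 + 1233.78 + 40499.06 = 65348.35
Index = 81422.29 / 65348.35 × 100 = 124.5973

124.60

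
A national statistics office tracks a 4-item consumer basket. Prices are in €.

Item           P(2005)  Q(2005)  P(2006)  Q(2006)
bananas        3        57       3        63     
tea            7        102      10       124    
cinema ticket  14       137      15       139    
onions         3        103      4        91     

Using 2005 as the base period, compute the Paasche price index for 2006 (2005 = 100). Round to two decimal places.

118.38

Paasche price index uses current-period quantities as weights.
ΣP(2006)·Q(2006) = 3×63 + 10×124 + 15×139 + 4×91 = 189 + 1240 + 2085 + 364 = 3878
ΣP(2005)·Q(2006) = 3×63 + 7×124 + 14×139 + 3×91 = 189 + 868 + 1946 + 273 = 3276
Index = 3878 / 3276 × 100 = 118.3761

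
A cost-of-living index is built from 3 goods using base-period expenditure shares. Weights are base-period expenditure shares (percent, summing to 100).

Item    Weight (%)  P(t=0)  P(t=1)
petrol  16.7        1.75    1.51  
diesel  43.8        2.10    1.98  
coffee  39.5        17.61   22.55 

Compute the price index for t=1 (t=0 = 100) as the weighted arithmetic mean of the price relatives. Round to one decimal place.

petrol: 16.7 × (1.51/1.75) = 16.7 × 0.862857 = 14.4097
diesel: 43.8 × (1.98/2.10) = 43.8 × 0.942857 = 41.2971
coffee: 39.5 × (22.55/17.61) = 39.5 × 1.280522 = 50.5806
Index = Σ wᵢ·(p₁ᵢ/p₀ᵢ) = 14.4097 + 41.2971 + 50.5806 = 106.2875

106.3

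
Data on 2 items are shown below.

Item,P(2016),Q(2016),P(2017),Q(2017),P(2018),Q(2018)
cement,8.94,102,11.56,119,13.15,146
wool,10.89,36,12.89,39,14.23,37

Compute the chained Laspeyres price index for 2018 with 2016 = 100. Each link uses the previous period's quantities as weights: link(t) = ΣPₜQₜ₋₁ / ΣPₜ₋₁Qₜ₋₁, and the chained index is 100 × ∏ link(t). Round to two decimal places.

142.22

Link 2016→2017:
ΣP(2017)Q(2016) = 11.56×102 + 12.89×36 = 1179.12 + 464.04 = 1643.16
ΣP(2016)Q(2016) = 8.94×102 + 10.89×36 = 911.88 + 392.04 = 1303.92
link = 1643.16/1303.92 = 1.260169
Link 2017→2018:
ΣP(2018)Q(2017) = 13.15×119 + 14.23×39 = 1564.85 + 554.97 = 2119.82
ΣP(2017)Q(2017) = 11.56×119 + 12.89×39 = 1375.64 + 502.71 = 1878.35
link = 2119.82/1878.35 = 1.128554
Chained index = 100 × 1.260169 × 1.128554 = 142.2170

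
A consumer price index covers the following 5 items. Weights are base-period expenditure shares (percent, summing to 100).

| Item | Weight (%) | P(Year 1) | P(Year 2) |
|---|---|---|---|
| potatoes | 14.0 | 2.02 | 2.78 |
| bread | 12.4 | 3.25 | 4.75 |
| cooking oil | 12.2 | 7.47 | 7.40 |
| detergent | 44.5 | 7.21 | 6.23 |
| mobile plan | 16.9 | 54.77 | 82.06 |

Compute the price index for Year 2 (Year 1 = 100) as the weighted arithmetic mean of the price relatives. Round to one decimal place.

potatoes: 14.0 × (2.78/2.02) = 14.0 × 1.376238 = 19.2673
bread: 12.4 × (4.75/3.25) = 12.4 × 1.461538 = 18.1231
cooking oil: 12.2 × (7.40/7.47) = 12.2 × 0.990629 = 12.0857
detergent: 44.5 × (6.23/7.21) = 44.5 × 0.864078 = 38.4515
mobile plan: 16.9 × (82.06/54.77) = 16.9 × 1.498265 = 25.3207
Index = Σ wᵢ·(p₁ᵢ/p₀ᵢ) = 19.2673 + 18.1231 + 12.0857 + 38.4515 + 25.3207 = 113.2482

113.2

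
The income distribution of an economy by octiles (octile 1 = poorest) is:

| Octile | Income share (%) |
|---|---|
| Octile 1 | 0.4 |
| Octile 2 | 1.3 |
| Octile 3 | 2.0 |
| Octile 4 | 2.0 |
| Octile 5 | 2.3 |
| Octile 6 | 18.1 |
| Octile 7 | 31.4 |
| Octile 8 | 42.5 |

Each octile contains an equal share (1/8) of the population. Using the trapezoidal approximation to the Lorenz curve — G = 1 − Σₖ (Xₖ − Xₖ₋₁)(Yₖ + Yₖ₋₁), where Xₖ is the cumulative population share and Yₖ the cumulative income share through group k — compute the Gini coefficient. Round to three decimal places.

0.617

Cumulative income shares Yₖ: 0.0040, 0.0170, 0.0370, 0.0570, 0.0800, 0.2610, 0.5750, 1.0000
Σ (Xₖ−Xₖ₋₁)(Yₖ+Yₖ₋₁) = (1/8)(0.0040+0.0000) + (1/8)(0.0170+0.0040) + (1/8)(0.0370+0.0170) + (1/8)(0.0570+0.0370) + (1/8)(0.0800+0.0570) + (1/8)(0.2610+0.0800) + (1/8)(0.5750+0.2610) + (1/8)(1.0000+0.5750)
  = 0.0005 + 0.0026 + 0.0068 + 0.0118 + 0.0171 + 0.0426 + 0.1045 + 0.1969 = 0.3827
G = 1 − 0.3827 = 0.6173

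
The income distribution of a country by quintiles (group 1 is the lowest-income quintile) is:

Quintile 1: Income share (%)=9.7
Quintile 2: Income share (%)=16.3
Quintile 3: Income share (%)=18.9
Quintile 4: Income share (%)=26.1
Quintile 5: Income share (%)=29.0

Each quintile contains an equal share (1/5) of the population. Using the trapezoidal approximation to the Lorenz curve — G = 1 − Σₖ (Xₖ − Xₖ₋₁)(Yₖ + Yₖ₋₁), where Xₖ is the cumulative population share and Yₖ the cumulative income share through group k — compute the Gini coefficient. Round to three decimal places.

0.194

Cumulative income shares Yₖ: 0.0970, 0.2600, 0.4490, 0.7100, 1.0000
Σ (Xₖ−Xₖ₋₁)(Yₖ+Yₖ₋₁) = (1/5)(0.0970+0.0000) + (1/5)(0.2600+0.0970) + (1/5)(0.4490+0.2600) + (1/5)(0.7100+0.4490) + (1/5)(1.0000+0.7100)
  = 0.0194 + 0.0714 + 0.1418 + 0.2318 + 0.3420 = 0.8064
G = 1 − 0.8064 = 0.1936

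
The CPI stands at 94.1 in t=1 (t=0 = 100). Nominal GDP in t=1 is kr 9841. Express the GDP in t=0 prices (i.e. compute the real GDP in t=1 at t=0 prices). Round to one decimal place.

10458.0

Real = Nominal ÷ (Index/100) = 9841 ÷ (94.1/100)
     = 9841 ÷ 0.941 = 10458.0234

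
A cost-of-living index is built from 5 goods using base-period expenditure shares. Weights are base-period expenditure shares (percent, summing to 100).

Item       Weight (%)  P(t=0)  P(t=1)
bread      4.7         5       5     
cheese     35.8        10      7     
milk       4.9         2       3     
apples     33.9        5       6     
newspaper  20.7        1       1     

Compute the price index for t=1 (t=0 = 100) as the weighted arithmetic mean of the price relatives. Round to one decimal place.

98.5

bread: 4.7 × (5/5) = 4.7 × 1.000000 = 4.7000
cheese: 35.8 × (7/10) = 35.8 × 0.700000 = 25.0600
milk: 4.9 × (3/2) = 4.9 × 1.500000 = 7.3500
apples: 33.9 × (6/5) = 33.9 × 1.200000 = 40.6800
newspaper: 20.7 × (1/1) = 20.7 × 1.000000 = 20.7000
Index = Σ wᵢ·(p₁ᵢ/p₀ᵢ) = 4.7000 + 25.0600 + 7.3500 + 40.6800 + 20.7000 = 98.4900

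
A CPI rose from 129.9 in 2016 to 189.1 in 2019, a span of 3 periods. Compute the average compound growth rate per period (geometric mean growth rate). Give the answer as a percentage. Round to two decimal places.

13.33%

Growth factor = (189.1/129.9)^(1/3) = (1.455735)^(1/3) = 1.133342
Growth rate = 1.133342 − 1 = 0.133342 = 13.3342%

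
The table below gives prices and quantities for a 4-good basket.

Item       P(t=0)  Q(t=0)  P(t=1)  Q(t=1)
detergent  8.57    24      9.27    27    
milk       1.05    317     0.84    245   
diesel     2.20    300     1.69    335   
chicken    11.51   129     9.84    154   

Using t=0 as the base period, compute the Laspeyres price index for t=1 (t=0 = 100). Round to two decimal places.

84.41

Laspeyres price index uses base-period quantities as weights.
ΣP(t=1)·Q(t=0) = 9.27×24 + 0.84×317 + 1.69×300 + 9.84×129 = 222.48 + 266.28 + 507 + 1269.36 = 2265.12
ΣP(t=0)·Q(t=0) = 8.57×24 + 1.05×317 + 2.20×300 + 11.51×129 = 205.68 + 332.85 + 660 + 1484.79 = 2683.32
Index = 2265.12 / 2683.32 × 100 = 84.4148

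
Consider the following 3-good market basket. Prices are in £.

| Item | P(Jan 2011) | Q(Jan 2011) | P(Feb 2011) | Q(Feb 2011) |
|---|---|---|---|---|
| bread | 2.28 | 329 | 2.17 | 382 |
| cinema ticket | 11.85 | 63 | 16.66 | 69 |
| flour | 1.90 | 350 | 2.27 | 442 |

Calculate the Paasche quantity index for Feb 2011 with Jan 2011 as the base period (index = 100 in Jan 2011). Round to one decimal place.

116.6

Paasche quantity index uses current-period prices as weights.
ΣP(Feb 2011)·Q(Feb 2011) = 2.17×382 + 16.66×69 + 2.27×442 = 828.94 + 1149.54 + 1003.34 = 2981.82
ΣP(Feb 2011)·Q(Jan 2011) = 2.17×329 + 16.66×63 + 2.27×350 = 713.93 + 1049.58 + 794.5 = 2558.01
Index = 2981.82 / 2558.01 × 100 = 116.5680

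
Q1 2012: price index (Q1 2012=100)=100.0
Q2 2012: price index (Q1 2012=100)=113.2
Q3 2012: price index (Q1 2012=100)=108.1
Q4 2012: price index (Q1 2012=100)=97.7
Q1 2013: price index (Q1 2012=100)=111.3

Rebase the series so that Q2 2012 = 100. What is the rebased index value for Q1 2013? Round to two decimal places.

Rebased(Q1 2013) = 111.3 / 113.2 × 100 = 98.3216

98.32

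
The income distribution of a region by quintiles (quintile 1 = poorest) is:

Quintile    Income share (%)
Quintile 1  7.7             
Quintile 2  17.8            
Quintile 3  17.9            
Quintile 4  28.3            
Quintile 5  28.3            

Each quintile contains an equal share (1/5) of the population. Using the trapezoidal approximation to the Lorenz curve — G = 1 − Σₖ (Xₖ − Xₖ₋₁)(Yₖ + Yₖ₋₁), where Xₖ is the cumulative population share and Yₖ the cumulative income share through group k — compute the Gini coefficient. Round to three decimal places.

Cumulative income shares Yₖ: 0.0770, 0.2550, 0.4340, 0.7170, 1.0000
Σ (Xₖ−Xₖ₋₁)(Yₖ+Yₖ₋₁) = (1/5)(0.0770+0.0000) + (1/5)(0.2550+0.0770) + (1/5)(0.4340+0.2550) + (1/5)(0.7170+0.4340) + (1/5)(1.0000+0.7170)
  = 0.0154 + 0.0664 + 0.1378 + 0.2302 + 0.3434 = 0.7932
G = 1 − 0.7932 = 0.2068

0.207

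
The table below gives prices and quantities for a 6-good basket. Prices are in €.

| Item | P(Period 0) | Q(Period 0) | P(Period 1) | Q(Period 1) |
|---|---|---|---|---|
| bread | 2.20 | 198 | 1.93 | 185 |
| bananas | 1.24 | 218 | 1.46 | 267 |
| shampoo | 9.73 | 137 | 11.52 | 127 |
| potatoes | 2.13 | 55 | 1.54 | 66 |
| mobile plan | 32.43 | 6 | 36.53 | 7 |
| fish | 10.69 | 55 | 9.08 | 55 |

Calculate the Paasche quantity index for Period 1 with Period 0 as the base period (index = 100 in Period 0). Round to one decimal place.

Paasche quantity index uses current-period prices as weights.
ΣP(Period 1)·Q(Period 1) = 1.93×185 + 1.46×267 + 11.52×127 + 1.54×66 + 36.53×7 + 9.08×55 = 357.05 + 389.82 + 1463.04 + 101.64 + 255.71 + 499.4 = 3066.66
ΣP(Period 1)·Q(Period 0) = 1.93×198 + 1.46×218 + 11.52×137 + 1.54×55 + 36.53×6 + 9.08×55 = 382.14 + 318.28 + 1578.24 + 84.7 + 219.18 + 499.4 = 3081.94
Index = 3066.66 / 3081.94 × 100 = 99.5042

99.5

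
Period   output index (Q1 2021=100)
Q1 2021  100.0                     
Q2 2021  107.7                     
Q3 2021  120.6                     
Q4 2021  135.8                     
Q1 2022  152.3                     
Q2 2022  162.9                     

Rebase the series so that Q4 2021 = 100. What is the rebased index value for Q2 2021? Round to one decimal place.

79.3

Rebased(Q2 2021) = 107.7 / 135.8 × 100 = 79.3078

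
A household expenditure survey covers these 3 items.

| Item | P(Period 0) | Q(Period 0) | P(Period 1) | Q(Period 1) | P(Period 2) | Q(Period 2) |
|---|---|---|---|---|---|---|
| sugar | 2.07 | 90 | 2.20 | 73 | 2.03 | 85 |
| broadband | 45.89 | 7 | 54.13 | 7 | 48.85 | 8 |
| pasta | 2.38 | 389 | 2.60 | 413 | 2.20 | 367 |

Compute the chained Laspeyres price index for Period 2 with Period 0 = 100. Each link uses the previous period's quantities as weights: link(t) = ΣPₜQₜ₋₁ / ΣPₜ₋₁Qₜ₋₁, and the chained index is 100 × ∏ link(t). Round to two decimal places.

96.07

Link Period 0→Period 1:
ΣP(Period 1)Q(Period 0) = 2.20×90 + 54.13×7 + 2.60×389 = 198 + 378.91 + 1011.4 = 1588.31
ΣP(Period 0)Q(Period 0) = 2.07×90 + 45.89×7 + 2.38×389 = 186.3 + 321.23 + 925.82 = 1433.35
link = 1588.31/1433.35 = 1.108110
Link Period 1→Period 2:
ΣP(Period 2)Q(Period 1) = 2.03×73 + 48.85×7 + 2.20×413 = 148.19 + 341.95 + 908.6 = 1398.74
ΣP(Period 1)Q(Period 1) = 2.20×73 + 54.13×7 + 2.60×413 = 160.6 + 378.91 + 1073.8 = 1613.31
link = 1398.74/1613.31 = 0.867000
Chained index = 100 × 1.108110 × 0.867000 = 96.0732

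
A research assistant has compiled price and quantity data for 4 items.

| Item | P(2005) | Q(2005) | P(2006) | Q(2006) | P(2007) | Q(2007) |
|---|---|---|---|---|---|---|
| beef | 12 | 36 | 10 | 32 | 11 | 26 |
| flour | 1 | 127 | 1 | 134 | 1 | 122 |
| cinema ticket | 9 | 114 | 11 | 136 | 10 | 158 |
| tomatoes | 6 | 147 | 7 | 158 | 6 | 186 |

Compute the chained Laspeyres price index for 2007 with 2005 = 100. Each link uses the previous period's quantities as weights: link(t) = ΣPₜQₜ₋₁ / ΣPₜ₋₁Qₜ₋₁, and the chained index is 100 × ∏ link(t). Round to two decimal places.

102.66

Link 2005→2006:
ΣP(2006)Q(2005) = 10×36 + 1×127 + 11×114 + 7×147 = 360 + 127 + 1254 + 1029 = 2770
ΣP(2005)Q(2005) = 12×36 + 1×127 + 9×114 + 6×147 = 432 + 127 + 1026 + 882 = 2467
link = 2770/2467 = 1.122821
Link 2006→2007:
ΣP(2007)Q(2006) = 11×32 + 1×134 + 10×136 + 6×158 = 352 + 134 + 1360 + 948 = 2794
ΣP(2006)Q(2006) = 10×32 + 1×134 + 11×136 + 7×158 = 320 + 134 + 1496 + 1106 = 3056
link = 2794/3056 = 0.914267
Chained index = 100 × 1.122821 × 0.914267 = 102.6558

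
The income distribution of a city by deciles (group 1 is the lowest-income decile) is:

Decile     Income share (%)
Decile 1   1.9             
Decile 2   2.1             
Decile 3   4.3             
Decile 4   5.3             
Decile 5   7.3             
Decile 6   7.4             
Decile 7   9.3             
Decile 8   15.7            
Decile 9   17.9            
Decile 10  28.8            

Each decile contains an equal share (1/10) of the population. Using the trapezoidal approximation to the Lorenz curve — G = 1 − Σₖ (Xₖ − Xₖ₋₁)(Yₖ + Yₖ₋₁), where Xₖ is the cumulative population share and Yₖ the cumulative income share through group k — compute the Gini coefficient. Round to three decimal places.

Cumulative income shares Yₖ: 0.0190, 0.0400, 0.0830, 0.1360, 0.2090, 0.2830, 0.3760, 0.5330, 0.7120, 1.0000
Σ (Xₖ−Xₖ₋₁)(Yₖ+Yₖ₋₁) = (1/10)(0.0190+0.0000) + (1/10)(0.0400+0.0190) + (1/10)(0.0830+0.0400) + (1/10)(0.1360+0.0830) + (1/10)(0.2090+0.1360) + (1/10)(0.2830+0.2090) + (1/10)(0.3760+0.2830) + (1/10)(0.5330+0.3760) + (1/10)(0.7120+0.5330) + (1/10)(1.0000+0.7120)
  = 0.0019 + 0.0059 + 0.0123 + 0.0219 + 0.0345 + 0.0492 + 0.0659 + 0.0909 + 0.1245 + 0.1712 = 0.5782
G = 1 − 0.5782 = 0.4218

0.422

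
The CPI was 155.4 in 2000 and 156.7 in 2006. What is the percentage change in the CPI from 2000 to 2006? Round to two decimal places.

Change = (156.7 − 155.4) / 155.4 × 100
       = 1.3 / 155.4 × 100 = 0.8366%

0.84%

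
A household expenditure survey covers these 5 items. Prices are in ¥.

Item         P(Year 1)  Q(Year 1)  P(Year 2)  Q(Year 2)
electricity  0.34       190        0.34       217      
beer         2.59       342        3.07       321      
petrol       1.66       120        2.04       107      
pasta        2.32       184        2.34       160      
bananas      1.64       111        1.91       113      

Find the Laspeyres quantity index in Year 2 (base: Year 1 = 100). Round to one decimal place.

Laspeyres quantity index uses base-period prices as weights.
ΣP(Year 1)·Q(Year 2) = 0.34×217 + 2.59×321 + 1.66×107 + 2.32×160 + 1.64×113 = 73.78 + 831.39 + 177.62 + 371.2 + 185.32 = 1639.31
ΣP(Year 1)·Q(Year 1) = 0.34×190 + 2.59×342 + 1.66×120 + 2.32×184 + 1.64×111 = 64.6 + 885.78 + 199.2 + 426.88 + 182.04 = 1758.5
Index = 1639.31 / 1758.5 × 100 = 93.2221

93.2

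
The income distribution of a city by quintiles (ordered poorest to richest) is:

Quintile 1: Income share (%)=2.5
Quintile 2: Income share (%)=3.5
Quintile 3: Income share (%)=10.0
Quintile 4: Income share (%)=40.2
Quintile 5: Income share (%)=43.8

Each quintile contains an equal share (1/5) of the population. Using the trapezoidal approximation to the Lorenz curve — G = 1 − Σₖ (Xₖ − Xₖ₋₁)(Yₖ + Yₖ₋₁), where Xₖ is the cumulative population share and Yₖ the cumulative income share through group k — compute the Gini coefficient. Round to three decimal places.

Cumulative income shares Yₖ: 0.0250, 0.0600, 0.1600, 0.5620, 1.0000
Σ (Xₖ−Xₖ₋₁)(Yₖ+Yₖ₋₁) = (1/5)(0.0250+0.0000) + (1/5)(0.0600+0.0250) + (1/5)(0.1600+0.0600) + (1/5)(0.5620+0.1600) + (1/5)(1.0000+0.5620)
  = 0.0050 + 0.0170 + 0.0440 + 0.1444 + 0.3124 = 0.5228
G = 1 − 0.5228 = 0.4772

0.477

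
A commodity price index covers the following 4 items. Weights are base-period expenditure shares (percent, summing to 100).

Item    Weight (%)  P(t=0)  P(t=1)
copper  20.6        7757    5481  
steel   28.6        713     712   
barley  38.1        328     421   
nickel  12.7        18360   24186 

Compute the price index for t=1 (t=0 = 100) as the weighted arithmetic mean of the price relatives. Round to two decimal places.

copper: 20.6 × (5481/7757) = 20.6 × 0.706588 = 14.5557
steel: 28.6 × (712/713) = 28.6 × 0.998597 = 28.5599
barley: 38.1 × (421/328) = 38.1 × 1.283537 = 48.9027
nickel: 12.7 × (24186/18360) = 12.7 × 1.317320 = 16.7300
Index = Σ wᵢ·(p₁ᵢ/p₀ᵢ) = 14.5557 + 28.5599 + 48.9027 + 16.7300 = 108.7483

108.75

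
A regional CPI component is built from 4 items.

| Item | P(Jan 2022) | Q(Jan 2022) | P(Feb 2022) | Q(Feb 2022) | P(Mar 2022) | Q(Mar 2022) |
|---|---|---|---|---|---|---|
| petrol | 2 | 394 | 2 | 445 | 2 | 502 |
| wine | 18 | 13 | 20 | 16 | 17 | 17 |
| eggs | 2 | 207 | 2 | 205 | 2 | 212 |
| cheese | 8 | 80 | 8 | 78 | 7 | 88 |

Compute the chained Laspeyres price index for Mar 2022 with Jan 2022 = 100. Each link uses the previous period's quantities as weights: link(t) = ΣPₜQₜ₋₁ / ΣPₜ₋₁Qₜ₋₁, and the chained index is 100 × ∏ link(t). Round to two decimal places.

95.57

Link Jan 2022→Feb 2022:
ΣP(Feb 2022)Q(Jan 2022) = 2×394 + 20×13 + 2×207 + 8×80 = 788 + 260 + 414 + 640 = 2102
ΣP(Jan 2022)Q(Jan 2022) = 2×394 + 18×13 + 2×207 + 8×80 = 788 + 234 + 414 + 640 = 2076
link = 2102/2076 = 1.012524
Link Feb 2022→Mar 2022:
ΣP(Mar 2022)Q(Feb 2022) = 2×445 + 17×16 + 2×205 + 7×78 = 890 + 272 + 410 + 546 = 2118
ΣP(Feb 2022)Q(Feb 2022) = 2×445 + 20×16 + 2×205 + 8×78 = 890 + 320 + 410 + 624 = 2244
link = 2118/2244 = 0.943850
Chained index = 100 × 1.012524 × 0.943850 = 95.5671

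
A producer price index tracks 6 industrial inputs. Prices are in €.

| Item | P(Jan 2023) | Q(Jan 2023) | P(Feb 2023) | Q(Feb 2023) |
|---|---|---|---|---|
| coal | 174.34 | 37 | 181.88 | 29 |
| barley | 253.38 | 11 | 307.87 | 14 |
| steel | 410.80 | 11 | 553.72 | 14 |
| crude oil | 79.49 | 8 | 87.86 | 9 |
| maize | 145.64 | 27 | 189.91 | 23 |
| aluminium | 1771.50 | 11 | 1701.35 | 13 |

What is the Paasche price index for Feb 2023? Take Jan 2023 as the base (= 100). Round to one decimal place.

107.6

Paasche price index uses current-period quantities as weights.
ΣP(Feb 2023)·Q(Feb 2023) = 181.88×29 + 307.87×14 + 553.72×14 + 87.86×9 + 189.91×23 + 1701.35×13 = 5274.52 + 4310.18 + 7752.08 + 790.74 + 4367.93 + 22117.55 = 44613
ΣP(Jan 2023)·Q(Feb 2023) = 174.34×29 + 253.38×14 + 410.80×14 + 79.49×9 + 145.64×23 + 1771.50×13 = 5055.86 + 3547.32 + 5751.2 + 715.41 + 3349.72 + 23029.5 = 41449.01
Index = 44613 / 41449.01 × 100 = 107.6335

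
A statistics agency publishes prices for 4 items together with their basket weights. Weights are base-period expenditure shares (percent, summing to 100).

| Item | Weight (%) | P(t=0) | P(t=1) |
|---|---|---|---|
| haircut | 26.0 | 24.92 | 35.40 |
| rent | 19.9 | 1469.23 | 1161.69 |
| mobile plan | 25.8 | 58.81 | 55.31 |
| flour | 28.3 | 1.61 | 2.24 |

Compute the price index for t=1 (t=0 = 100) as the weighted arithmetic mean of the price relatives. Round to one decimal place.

116.3

haircut: 26.0 × (35.40/24.92) = 26.0 × 1.420546 = 36.9342
rent: 19.9 × (1161.69/1469.23) = 19.9 × 0.790679 = 15.7345
mobile plan: 25.8 × (55.31/58.81) = 25.8 × 0.940486 = 24.2645
flour: 28.3 × (2.24/1.61) = 28.3 × 1.391304 = 39.3739
Index = Σ wᵢ·(p₁ᵢ/p₀ᵢ) = 36.9342 + 15.7345 + 24.2645 + 39.3739 = 116.3072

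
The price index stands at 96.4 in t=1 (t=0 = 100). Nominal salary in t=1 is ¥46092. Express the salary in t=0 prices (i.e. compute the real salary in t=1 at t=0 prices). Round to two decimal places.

Real = Nominal ÷ (Index/100) = 46092 ÷ (96.4/100)
     = 46092 ÷ 0.964 = 47813.2780

47813.28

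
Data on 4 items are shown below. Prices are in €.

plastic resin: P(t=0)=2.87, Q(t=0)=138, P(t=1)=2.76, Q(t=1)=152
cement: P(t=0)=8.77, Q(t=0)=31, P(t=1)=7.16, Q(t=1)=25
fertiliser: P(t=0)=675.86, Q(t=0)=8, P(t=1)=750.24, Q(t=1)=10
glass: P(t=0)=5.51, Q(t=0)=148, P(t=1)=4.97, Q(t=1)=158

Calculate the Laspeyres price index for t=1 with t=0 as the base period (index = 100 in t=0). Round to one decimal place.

106.5

Laspeyres price index uses base-period quantities as weights.
ΣP(t=1)·Q(t=0) = 2.76×138 + 7.16×31 + 750.24×8 + 4.97×148 = 380.88 + 221.96 + 6001.92 + 735.56 = 7340.32
ΣP(t=0)·Q(t=0) = 2.87×138 + 8.77×31 + 675.86×8 + 5.51×148 = 396.06 + 271.87 + 5406.88 + 815.48 = 6890.29
Index = 7340.32 / 6890.29 × 100 = 106.5314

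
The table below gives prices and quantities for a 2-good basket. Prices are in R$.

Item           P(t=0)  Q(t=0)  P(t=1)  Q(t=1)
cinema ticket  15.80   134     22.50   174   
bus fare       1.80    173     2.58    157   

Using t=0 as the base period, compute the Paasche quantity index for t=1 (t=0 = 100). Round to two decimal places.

Paasche quantity index uses current-period prices as weights.
ΣP(t=1)·Q(t=1) = 22.50×174 + 2.58×157 = 3915 + 405.06 = 4320.06
ΣP(t=1)·Q(t=0) = 22.50×134 + 2.58×173 = 3015 + 446.34 = 3461.34
Index = 4320.06 / 3461.34 × 100 = 124.8089

124.81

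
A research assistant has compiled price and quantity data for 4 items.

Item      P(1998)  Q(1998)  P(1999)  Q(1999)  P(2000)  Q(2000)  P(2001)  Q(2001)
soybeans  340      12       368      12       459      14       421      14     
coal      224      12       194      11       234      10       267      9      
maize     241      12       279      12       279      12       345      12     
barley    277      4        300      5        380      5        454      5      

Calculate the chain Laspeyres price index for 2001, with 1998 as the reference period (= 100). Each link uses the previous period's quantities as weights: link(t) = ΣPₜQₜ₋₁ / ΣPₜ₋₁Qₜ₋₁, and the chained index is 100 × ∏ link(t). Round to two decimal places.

Link 1998→1999:
ΣP(1999)Q(1998) = 368×12 + 194×12 + 279×12 + 300×4 = 4416 + 2328 + 3348 + 1200 = 11292
ΣP(1998)Q(1998) = 340×12 + 224×12 + 241×12 + 277×4 = 4080 + 2688 + 2892 + 1108 = 10768
link = 11292/10768 = 1.048663
Link 1999→2000:
ΣP(2000)Q(1999) = 459×12 + 234×11 + 279×12 + 380×5 = 5508 + 2574 + 3348 + 1900 = 13330
ΣP(1999)Q(1999) = 368×12 + 194×11 + 279×12 + 300×5 = 4416 + 2134 + 3348 + 1500 = 11398
link = 13330/11398 = 1.169503
Link 2000→2001:
ΣP(2001)Q(2000) = 421×14 + 267×10 + 345×12 + 454×5 = 5894 + 2670 + 4140 + 2270 = 14974
ΣP(2000)Q(2000) = 459×14 + 234×10 + 279×12 + 380×5 = 6426 + 2340 + 3348 + 1900 = 14014
link = 14974/14014 = 1.068503
Chained index = 100 × 1.048663 × 1.169503 × 1.068503 = 131.0428

131.04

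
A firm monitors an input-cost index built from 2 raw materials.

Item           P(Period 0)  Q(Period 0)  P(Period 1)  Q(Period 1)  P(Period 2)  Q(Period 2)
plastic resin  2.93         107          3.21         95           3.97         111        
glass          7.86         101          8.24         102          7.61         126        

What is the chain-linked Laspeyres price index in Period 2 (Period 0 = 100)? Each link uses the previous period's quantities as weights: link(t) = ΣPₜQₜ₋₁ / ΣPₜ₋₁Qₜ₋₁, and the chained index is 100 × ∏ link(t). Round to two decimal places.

Link Period 0→Period 1:
ΣP(Period 1)Q(Period 0) = 3.21×107 + 8.24×101 = 343.47 + 832.24 = 1175.71
ΣP(Period 0)Q(Period 0) = 2.93×107 + 7.86×101 = 313.51 + 793.86 = 1107.37
link = 1175.71/1107.37 = 1.061714
Link Period 1→Period 2:
ΣP(Period 2)Q(Period 1) = 3.97×95 + 7.61×102 = 377.15 + 776.22 = 1153.37
ΣP(Period 1)Q(Period 1) = 3.21×95 + 8.24×102 = 304.95 + 840.48 = 1145.43
link = 1153.37/1145.43 = 1.006932
Chained index = 100 × 1.061714 × 1.006932 = 106.9073

106.91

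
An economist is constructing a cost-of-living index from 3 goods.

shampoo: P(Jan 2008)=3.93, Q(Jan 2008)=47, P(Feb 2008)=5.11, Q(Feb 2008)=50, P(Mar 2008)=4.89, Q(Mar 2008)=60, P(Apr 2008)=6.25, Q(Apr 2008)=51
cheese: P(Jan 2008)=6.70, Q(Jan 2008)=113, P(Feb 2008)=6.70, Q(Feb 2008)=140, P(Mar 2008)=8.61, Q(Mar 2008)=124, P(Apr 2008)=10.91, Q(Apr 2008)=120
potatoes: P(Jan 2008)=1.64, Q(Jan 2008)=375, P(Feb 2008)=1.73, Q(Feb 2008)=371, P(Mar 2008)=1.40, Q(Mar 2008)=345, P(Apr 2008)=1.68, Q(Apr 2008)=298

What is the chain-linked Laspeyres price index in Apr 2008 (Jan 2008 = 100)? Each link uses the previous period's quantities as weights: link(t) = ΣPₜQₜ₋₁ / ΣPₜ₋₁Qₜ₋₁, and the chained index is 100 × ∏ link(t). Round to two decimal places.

Link Jan 2008→Feb 2008:
ΣP(Feb 2008)Q(Jan 2008) = 5.11×47 + 6.70×113 + 1.73×375 = 240.17 + 757.1 + 648.75 = 1646.02
ΣP(Jan 2008)Q(Jan 2008) = 3.93×47 + 6.70×113 + 1.64×375 = 184.71 + 757.1 + 615 = 1556.81
link = 1646.02/1556.81 = 1.057303
Link Feb 2008→Mar 2008:
ΣP(Mar 2008)Q(Feb 2008) = 4.89×50 + 8.61×140 + 1.40×371 = 244.5 + 1205.4 + 519.4 = 1969.3
ΣP(Feb 2008)Q(Feb 2008) = 5.11×50 + 6.70×140 + 1.73×371 = 255.5 + 938 + 641.83 = 1835.33
link = 1969.3/1835.33 = 1.072995
Link Mar 2008→Apr 2008:
ΣP(Apr 2008)Q(Mar 2008) = 6.25×60 + 10.91×124 + 1.68×345 = 375 + 1352.84 + 579.6 = 2307.44
ΣP(Mar 2008)Q(Mar 2008) = 4.89×60 + 8.61×124 + 1.40×345 = 293.4 + 1067.64 + 483 = 1844.04
link = 2307.44/1844.04 = 1.251296
Chained index = 100 × 1.057303 × 1.072995 × 1.251296 = 141.9572

141.96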